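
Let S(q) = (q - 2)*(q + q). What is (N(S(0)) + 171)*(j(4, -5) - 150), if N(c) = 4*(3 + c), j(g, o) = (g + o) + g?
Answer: -26901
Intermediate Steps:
S(q) = 2*q*(-2 + q) (S(q) = (-2 + q)*(2*q) = 2*q*(-2 + q))
j(g, o) = o + 2*g
N(c) = 12 + 4*c
(N(S(0)) + 171)*(j(4, -5) - 150) = ((12 + 4*(2*0*(-2 + 0))) + 171)*((-5 + 2*4) - 150) = ((12 + 4*(2*0*(-2))) + 171)*((-5 + 8) - 150) = ((12 + 4*0) + 171)*(3 - 150) = ((12 + 0) + 171)*(-147) = (12 + 171)*(-147) = 183*(-147) = -26901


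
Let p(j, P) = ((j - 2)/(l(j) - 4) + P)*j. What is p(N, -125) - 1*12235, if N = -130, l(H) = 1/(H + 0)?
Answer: -138985/521 ≈ -266.77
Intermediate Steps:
l(H) = 1/H
p(j, P) = j*(P + (-2 + j)/(-4 + 1/j)) (p(j, P) = ((j - 2)/(1/j - 4) + P)*j = ((-2 + j)/(-4 + 1/j) + P)*j = (P + (-2 + j)/(-4 + 1/j))*j = j*(P + (-2 + j)/(-4 + 1/j)))
p(N, -125) - 1*12235 = -130*(-1*(-125) - 130*(2 - 1*(-130) + 4*(-125)))/(-1 + 4*(-130)) - 1*12235 = -130*(125 - 130*(2 + 130 - 500))/(-1 - 520) - 12235 = -130*(125 - 130*(-368))/(-521) - 12235 = -130*(-1/521)*(125 + 47840) - 12235 = -130*(-1/521)*47965 - 12235 = 6235450/521 - 12235 = -138985/521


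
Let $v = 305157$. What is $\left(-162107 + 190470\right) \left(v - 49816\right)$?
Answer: $7242236783$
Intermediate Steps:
$\left(-162107 + 190470\right) \left(v - 49816\right) = \left(-162107 + 190470\right) \left(305157 - 49816\right) = 28363 \cdot 255341 = 7242236783$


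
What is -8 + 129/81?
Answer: -173/27 ≈ -6.4074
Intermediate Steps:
-8 + 129/81 = -8 + (1/81)*129 = -8 + 43/27 = -173/27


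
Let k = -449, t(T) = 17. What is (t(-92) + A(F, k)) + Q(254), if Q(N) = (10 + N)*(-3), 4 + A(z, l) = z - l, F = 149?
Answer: -181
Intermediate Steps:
A(z, l) = -4 + z - l (A(z, l) = -4 + (z - l) = -4 + z - l)
Q(N) = -30 - 3*N
(t(-92) + A(F, k)) + Q(254) = (17 + (-4 + 149 - 1*(-449))) + (-30 - 3*254) = (17 + (-4 + 149 + 449)) + (-30 - 762) = (17 + 594) - 792 = 611 - 792 = -181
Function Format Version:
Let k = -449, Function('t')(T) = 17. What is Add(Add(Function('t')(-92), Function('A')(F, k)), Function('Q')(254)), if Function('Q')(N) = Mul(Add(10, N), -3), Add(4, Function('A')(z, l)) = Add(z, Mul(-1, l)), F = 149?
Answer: -181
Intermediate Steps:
Function('A')(z, l) = Add(-4, z, Mul(-1, l)) (Function('A')(z, l) = Add(-4, Add(z, Mul(-1, l))) = Add(-4, z, Mul(-1, l)))
Function('Q')(N) = Add(-30, Mul(-3, N))
Add(Add(Function('t')(-92), Function('A')(F, k)), Function('Q')(254)) = Add(Add(17, Add(-4, 149, Mul(-1, -449))), Add(-30, Mul(-3, 254))) = Add(Add(17, Add(-4, 149, 449)), Add(-30, -762)) = Add(Add(17, 594), -792) = Add(611, -792) = -181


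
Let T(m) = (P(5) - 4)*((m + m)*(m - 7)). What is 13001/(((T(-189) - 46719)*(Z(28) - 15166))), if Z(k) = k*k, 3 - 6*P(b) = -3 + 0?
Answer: 13001/3868513506 ≈ 3.3607e-6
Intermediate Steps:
P(b) = 1 (P(b) = ½ - (-3 + 0)/6 = ½ - ⅙*(-3) = ½ + ½ = 1)
T(m) = -6*m*(-7 + m) (T(m) = (1 - 4)*((m + m)*(m - 7)) = -3*2*m*(-7 + m) = -6*m*(-7 + m))
Z(k) = k²
13001/(((T(-189) - 46719)*(Z(28) - 15166))) = 13001/(((6*(-189)*(7 - 1*(-189)) - 46719)*(28² - 15166))) = 13001/(((6*(-189)*(7 + 189) - 46719)*(784 - 15166))) = 13001/(((6*(-189)*196 - 46719)*(-14382))) = 13001/(((-222264 - 46719)*(-14382))) = 13001/((-268983*(-14382))) = 13001/3868513506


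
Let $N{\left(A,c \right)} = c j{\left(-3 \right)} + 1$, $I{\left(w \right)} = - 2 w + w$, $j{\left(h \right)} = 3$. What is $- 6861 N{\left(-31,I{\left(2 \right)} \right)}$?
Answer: $34305$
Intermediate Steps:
$I{\left(w \right)} = - w$
$N{\left(A,c \right)} = 1 + 3 c$ ($N{\left(A,c \right)} = c 3 + 1 = 3 c + 1 = 1 + 3 c$)
$- 6861 N{\left(-31,I{\left(2 \right)} \right)} = - 6861 \left(1 + 3 \left(\left(-1\right) 2\right)\right) = - 6861 \left(1 + 3 \left(-2\right)\right) = - 6861 \left(1 - 6\right) = \left(-6861\right) \left(-5\right) = 34305$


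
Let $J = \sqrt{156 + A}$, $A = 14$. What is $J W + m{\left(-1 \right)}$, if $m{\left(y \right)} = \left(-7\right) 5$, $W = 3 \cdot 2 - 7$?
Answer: $-35 - \sqrt{170} \approx -48.038$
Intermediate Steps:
$W = -1$ ($W = 6 - 7 = -1$)
$J = \sqrt{170}$ ($J = \sqrt{156 + 14} = \sqrt{170} \approx 13.038$)
$m{\left(y \right)} = -35$
$J W + m{\left(-1 \right)} = \sqrt{170} \left(-1\right) - 35 = - \sqrt{170} - 35 = -35 - \sqrt{170}$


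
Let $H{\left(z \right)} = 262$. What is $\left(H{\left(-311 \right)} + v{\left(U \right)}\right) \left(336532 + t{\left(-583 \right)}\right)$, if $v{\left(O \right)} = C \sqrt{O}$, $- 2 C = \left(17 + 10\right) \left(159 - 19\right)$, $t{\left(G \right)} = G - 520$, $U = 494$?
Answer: $87882398 - 633960810 \sqrt{494} \approx -1.4003 \cdot 10^{10}$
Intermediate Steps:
$t{\left(G \right)} = -520 + G$
$C = -1890$ ($C = - \frac{\left(17 + 10\right) \left(159 - 19\right)}{2} = - \frac{27 \cdot 140}{2} = \left(- \frac{1}{2}\right) 3780 = -1890$)
$v{\left(O \right)} = - 1890 \sqrt{O}$
$\left(H{\left(-311 \right)} + v{\left(U \right)}\right) \left(336532 + t{\left(-583 \right)}\right) = \left(262 - 1890 \sqrt{494}\right) \left(336532 - 1103\right) = \left(262 - 1890 \sqrt{494}\right) 335429 = 87882398 - 633960810 \sqrt{494}$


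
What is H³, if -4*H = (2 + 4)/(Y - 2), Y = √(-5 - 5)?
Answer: 27/(8*(2 - I*√10)³) ≈ -0.063958 + 0.0077789*I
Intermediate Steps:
Y = I*√10 (Y = √(-10) = I*√10 ≈ 3.1623*I)
H = -3/(2*(-2 + I*√10)) (H = -(2 + 4)/(4*(I*√10 - 2)) = -3/(2*(-2 + I*√10)) ≈ 0.21429 + 0.33882*I)
H³ = (3/14 + 3*I*√10/28)³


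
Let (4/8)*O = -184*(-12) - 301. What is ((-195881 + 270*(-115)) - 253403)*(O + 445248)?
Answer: -215699746708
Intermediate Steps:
O = 3814 (O = 2*(-184*(-12) - 301) = 2*(2208 - 301) = 2*1907 = 3814)
((-195881 + 270*(-115)) - 253403)*(O + 445248) = ((-195881 + 270*(-115)) - 253403)*(3814 + 445248) = ((-195881 - 31050) - 253403)*449062 = (-226931 - 253403)*449062 = -480334*449062 = -215699746708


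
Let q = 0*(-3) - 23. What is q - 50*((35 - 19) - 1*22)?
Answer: 277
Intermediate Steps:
q = -23 (q = 0 - 23 = -23)
q - 50*((35 - 19) - 1*22) = -23 - 50*((35 - 19) - 1*22) = -23 - 50*(16 - 22) = -23 - 50*(-6) = -23 + 300 = 277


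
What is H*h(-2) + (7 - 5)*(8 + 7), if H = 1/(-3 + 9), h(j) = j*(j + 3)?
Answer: 89/3 ≈ 29.667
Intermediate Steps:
h(j) = j*(3 + j)
H = 1/6 ≈ 0.16667
H*h(-2) + (7 - 5)*(8 + 7) = (-2*(3 - 2))/6 + (7 - 5)*(8 + 7) = (-2*1)/6 + 2*15 = (1/6)*(-2) + 30 = -1/3 + 30 = 89/3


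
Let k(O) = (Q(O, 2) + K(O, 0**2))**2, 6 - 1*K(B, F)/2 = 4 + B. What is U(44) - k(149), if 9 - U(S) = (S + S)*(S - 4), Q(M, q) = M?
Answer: -24536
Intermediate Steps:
K(B, F) = 4 - 2*B (K(B, F) = 12 - 2*(4 + B) = 12 + (-8 - 2*B) = 4 - 2*B)
k(O) = (4 - O)**2 (k(O) = (O + (4 - 2*O))**2 = (4 - O)**2)
U(S) = 9 - 2*S*(-4 + S) (U(S) = 9 - (S + S)*(S - 4) = 9 - 2*S*(-4 + S))
U(44) - k(149) = (9 - 2*44**2 + 8*44) - (4 - 1*149)**2 = (9 - 2*1936 + 352) - (4 - 149)**2 = (9 - 3872 + 352) - 1*(-145)**2 = -3511 - 1*21025 = -3511 - 21025 = -24536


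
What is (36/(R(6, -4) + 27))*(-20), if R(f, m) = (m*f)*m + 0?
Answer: -240/41 ≈ -5.8537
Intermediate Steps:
R(f, m) = f*m**2 (R(f, m) = (f*m)*m + 0 = f*m**2 + 0 = f*m**2)
(36/(R(6, -4) + 27))*(-20) = (36/(6*(-4)**2 + 27))*(-20) = (36/(6*16 + 27))*(-20) = (36/(96 + 27))*(-20) = (36/123)*(-20) = (36*(1/123))*(-20) = (12/41)*(-20) = -240/41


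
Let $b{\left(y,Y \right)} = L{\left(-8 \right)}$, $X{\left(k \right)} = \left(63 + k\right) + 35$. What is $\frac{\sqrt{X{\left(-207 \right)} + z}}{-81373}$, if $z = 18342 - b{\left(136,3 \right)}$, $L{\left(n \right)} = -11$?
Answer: $- \frac{2 \sqrt{4561}}{81373} \approx -0.0016599$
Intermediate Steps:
$X{\left(k \right)} = 98 + k$
$b{\left(y,Y \right)} = -11$
$z = 18353$ ($z = 18342 - -11 = 18342 + 11 = 18353$)
$\frac{\sqrt{X{\left(-207 \right)} + z}}{-81373} = \frac{\sqrt{\left(98 - 207\right) + 18353}}{-81373} = \sqrt{-109 + 18353} \left(- \frac{1}{81373}\right) = \sqrt{18244} \left(- \frac{1}{81373}\right) = 2 \sqrt{4561} \left(- \frac{1}{81373}\right) = - \frac{2 \sqrt{4561}}{81373}$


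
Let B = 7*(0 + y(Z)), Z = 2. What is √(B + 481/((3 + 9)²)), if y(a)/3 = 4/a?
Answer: √6529/12 ≈ 6.7335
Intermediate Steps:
y(a) = 12/a (y(a) = 3*(4/a) = 12/a)
B = 42 (B = 7*(0 + 12/2) = 7*(0 + 12*(½)) = 7*(0 + 6) = 7*6 = 42)
√(B + 481/((3 + 9)²)) = √(42 + 481/((3 + 9)²)) = √(42 + 481/(12²)) = √(42 + 481/144) = √(6529/144) = √6529/12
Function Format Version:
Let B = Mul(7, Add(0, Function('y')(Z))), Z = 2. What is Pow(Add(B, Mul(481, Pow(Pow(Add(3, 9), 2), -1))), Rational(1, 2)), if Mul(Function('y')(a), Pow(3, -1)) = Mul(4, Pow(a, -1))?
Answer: Mul(Rational(1, 12), Pow(6529, Rational(1, 2))) ≈ 6.7335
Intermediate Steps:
Function('y')(a) = Mul(12, Pow(a, -1)) (Function('y')(a) = Mul(3, Mul(4, Pow(a, -1))) = Mul(12, Pow(a, -1)))
B = 42 (B = Mul(7, Add(0, Mul(12, Pow(2, -1)))) = Mul(7, Add(0, Mul(12, Rational(1, 2)))) = Mul(7, Add(0, 6)) = Mul(7, 6) = 42)
Pow(Add(B, Mul(481, Pow(Pow(Add(3, 9), 2), -1))), Rational(1, 2)) = Pow(Add(42, Mul(481, Pow(Pow(Add(3, 9), 2), -1))), Rational(1, 2)) = Pow(Add(42, Mul(481, Pow(Pow(12, 2), -1))), Rational(1, 2)) = Pow(Add(42, Mul(481, Pow(144, -1))), Rational(1, 2)) = Pow(Add(42, Mul(481, Rational(1, 144))), Rational(1, 2)) = Pow(Add(42, Rational(481, 144)), Rational(1, 2)) = Pow(Rational(6529, 144), Rational(1, 2)) = Mul(Rational(1, 12), Pow(6529, Rational(1, 2)))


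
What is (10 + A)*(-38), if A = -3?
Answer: -266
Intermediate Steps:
(10 + A)*(-38) = (10 - 3)*(-38) = 7*(-38) = -266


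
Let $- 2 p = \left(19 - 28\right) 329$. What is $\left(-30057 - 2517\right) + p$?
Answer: $- \frac{62187}{2} \approx -31094.0$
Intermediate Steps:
$p = \frac{2961}{2}$ ($p = - \frac{\left(19 - 28\right) 329}{2} = - \frac{\left(-9\right) 329}{2} = \left(- \frac{1}{2}\right) \left(-2961\right) = \frac{2961}{2} \approx 1480.5$)
$\left(-30057 - 2517\right) + p = \left(-30057 - 2517\right) + \frac{2961}{2} = -32574 + \frac{2961}{2} = - \frac{62187}{2}$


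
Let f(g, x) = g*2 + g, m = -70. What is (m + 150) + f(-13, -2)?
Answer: 41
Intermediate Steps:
f(g, x) = 3*g (f(g, x) = 2*g + g = 3*g)
(m + 150) + f(-13, -2) = (-70 + 150) + 3*(-13) = 80 - 39 = 41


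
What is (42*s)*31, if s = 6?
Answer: 7812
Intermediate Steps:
(42*s)*31 = (42*6)*31 = 252*31 = 7812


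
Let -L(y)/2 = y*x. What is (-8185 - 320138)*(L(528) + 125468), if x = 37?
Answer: -28365793908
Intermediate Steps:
L(y) = -74*y (L(y) = -2*y*37 = -74*y)
(-8185 - 320138)*(L(528) + 125468) = (-8185 - 320138)*(-74*528 + 125468) = -328323*(-39072 + 125468) = -328323*86396 = -28365793908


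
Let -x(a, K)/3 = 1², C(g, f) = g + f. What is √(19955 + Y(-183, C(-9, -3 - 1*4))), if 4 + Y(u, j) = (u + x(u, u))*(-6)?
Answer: √21067 ≈ 145.14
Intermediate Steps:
C(g, f) = f + g
x(a, K) = -3 (x(a, K) = -3*1² = -3*1 = -3)
Y(u, j) = 14 - 6*u (Y(u, j) = -4 + (u - 3)*(-6) = -4 + (-3 + u)*(-6) = -4 + (18 - 6*u) = 14 - 6*u)
√(19955 + Y(-183, C(-9, -3 - 1*4))) = √(19955 + (14 - 6*(-183))) = √(19955 + (14 + 1098)) = √(19955 + 1112) = √21067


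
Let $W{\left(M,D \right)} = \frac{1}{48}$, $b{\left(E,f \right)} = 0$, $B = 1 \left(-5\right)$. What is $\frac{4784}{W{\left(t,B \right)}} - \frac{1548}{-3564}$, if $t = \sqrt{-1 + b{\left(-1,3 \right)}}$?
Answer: $\frac{22733611}{99} \approx 2.2963 \cdot 10^{5}$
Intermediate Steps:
$B = -5$
$t = i$ ($t = \sqrt{-1 + 0} = \sqrt{-1} = i \approx 1.0 i$)
$W{\left(M,D \right)} = \frac{1}{48}$
$\frac{4784}{W{\left(t,B \right)}} - \frac{1548}{-3564} = 4784 \frac{1}{\frac{1}{48}} - \frac{1548}{-3564} = 4784 \cdot 48 - - \frac{43}{99} = 229632 + \frac{43}{99} = \frac{22733611}{99}$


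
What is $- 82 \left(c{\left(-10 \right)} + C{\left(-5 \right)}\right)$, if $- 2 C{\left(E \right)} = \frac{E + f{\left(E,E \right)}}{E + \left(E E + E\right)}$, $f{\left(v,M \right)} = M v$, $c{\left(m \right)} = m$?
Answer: $\frac{2624}{3} \approx 874.67$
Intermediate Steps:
$C{\left(E \right)} = - \frac{E + E^{2}}{2 \left(E^{2} + 2 E\right)}$ ($C{\left(E \right)} = - \frac{\left(E + E E\right) \frac{1}{E + \left(E E + E\right)}}{2} = - \frac{\left(E + E^{2}\right) \frac{1}{E + \left(E^{2} + E\right)}}{2} = - \frac{\left(E + E^{2}\right) \frac{1}{E + \left(E + E^{2}\right)}}{2} = - \frac{\left(E + E^{2}\right) \frac{1}{E^{2} + 2 E}}{2} = - \frac{\frac{1}{E^{2} + 2 E} \left(E + E^{2}\right)}{2} = - \frac{E + E^{2}}{2 \left(E^{2} + 2 E\right)}$)
$- 82 \left(c{\left(-10 \right)} + C{\left(-5 \right)}\right) = - 82 \left(-10 + \frac{-1 - -5}{2 \left(2 - 5\right)}\right) = - 82 \left(-10 + \frac{-1 + 5}{2 \left(-3\right)}\right) = - 82 \left(-10 + \frac{1}{2} \left(- \frac{1}{3}\right) 4\right) = - 82 \left(-10 - \frac{2}{3}\right) = \left(-82\right) \left(- \frac{32}{3}\right) = \frac{2624}{3}$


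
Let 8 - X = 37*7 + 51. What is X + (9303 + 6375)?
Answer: 15376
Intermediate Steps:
X = -302 (X = 8 - (37*7 + 51) = 8 - (259 + 51) = 8 - 1*310 = 8 - 310 = -302)
X + (9303 + 6375) = -302 + (9303 + 6375) = -302 + 15678 = 15376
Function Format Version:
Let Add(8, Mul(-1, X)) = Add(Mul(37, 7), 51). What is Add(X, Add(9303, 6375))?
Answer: 15376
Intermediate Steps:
X = -302 (X = Add(8, Mul(-1, Add(Mul(37, 7), 51))) = Add(8, Mul(-1, Add(259, 51))) = Add(8, Mul(-1, 310)) = Add(8, -310) = -302)
Add(X, Add(9303, 6375)) = Add(-302, Add(9303, 6375)) = Add(-302, 15678) = 15376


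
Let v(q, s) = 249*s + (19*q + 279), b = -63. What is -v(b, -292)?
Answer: 73626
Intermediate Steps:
v(q, s) = 279 + 19*q + 249*s (v(q, s) = 249*s + (279 + 19*q) = 279 + 19*q + 249*s)
-v(b, -292) = -(279 + 19*(-63) + 249*(-292)) = -(279 - 1197 - 72708) = -1*(-73626) = 73626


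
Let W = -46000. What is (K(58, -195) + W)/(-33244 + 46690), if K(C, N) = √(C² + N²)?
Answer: -23000/6723 + √41389/13446 ≈ -3.4060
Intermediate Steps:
(K(58, -195) + W)/(-33244 + 46690) = (√(58² + (-195)²) - 46000)/(-33244 + 46690) = (√(3364 + 38025) - 46000)/13446 = (√41389 - 46000)*(1/13446) = (-46000 + √41389)*(1/13446) = -23000/6723 + √41389/13446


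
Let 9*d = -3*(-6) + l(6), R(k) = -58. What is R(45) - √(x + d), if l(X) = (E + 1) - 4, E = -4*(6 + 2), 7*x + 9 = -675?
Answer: -58 - 5*I*√1757/21 ≈ -58.0 - 9.9801*I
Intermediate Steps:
x = -684/7 (x = -9/7 + (⅐)*(-675) = -9/7 - 675/7 = -684/7 ≈ -97.714)
E = -32 (E = -4*8 = -32)
l(X) = -35 (l(X) = (-32 + 1) - 4 = -31 - 4 = -35)
d = -17/9 (d = (-3*(-6) - 35)/9 = (18 - 35)/9 = (⅑)*(-17) = -17/9 ≈ -1.8889)
R(45) - √(x + d) = -58 - √(-684/7 - 17/9) = -58 - √(-6275/63) = -58 - 5*I*√1757/21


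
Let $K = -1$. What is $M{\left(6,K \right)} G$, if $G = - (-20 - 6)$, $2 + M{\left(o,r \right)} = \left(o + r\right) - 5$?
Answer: $-52$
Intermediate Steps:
$M{\left(o,r \right)} = -7 + o + r$ ($M{\left(o,r \right)} = -2 - \left(5 - o - r\right) = -2 + \left(-5 + o + r\right) = -7 + o + r$)
$G = 26$ ($G = \left(-1\right) \left(-26\right) = 26$)
$M{\left(6,K \right)} G = \left(-7 + 6 - 1\right) 26 = \left(-2\right) 26 = -52$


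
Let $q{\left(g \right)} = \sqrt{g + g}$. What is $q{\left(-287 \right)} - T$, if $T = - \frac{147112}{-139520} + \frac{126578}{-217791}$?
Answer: $- \frac{1797438379}{3798275040} + i \sqrt{574} \approx -0.47323 + 23.958 i$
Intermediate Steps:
$T = \frac{1797438379}{3798275040}$ ($T = \left(-147112\right) \left(- \frac{1}{139520}\right) + 126578 \left(- \frac{1}{217791}\right) = \frac{18389}{17440} - \frac{126578}{217791} = \frac{1797438379}{3798275040} \approx 0.47323$)
$q{\left(g \right)} = \sqrt{2} \sqrt{g}$ ($q{\left(g \right)} = \sqrt{2 g} = \sqrt{2} \sqrt{g}$)
$q{\left(-287 \right)} - T = \sqrt{2} \sqrt{-287} - \frac{1797438379}{3798275040} = \sqrt{2} i \sqrt{287} - \frac{1797438379}{3798275040} = i \sqrt{574} - \frac{1797438379}{3798275040} = - \frac{1797438379}{3798275040} + i \sqrt{574}$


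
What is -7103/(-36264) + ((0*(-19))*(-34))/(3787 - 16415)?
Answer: 7103/36264 ≈ 0.19587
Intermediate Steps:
-7103/(-36264) + ((0*(-19))*(-34))/(3787 - 16415) = -7103*(-1/36264) + (0*(-34))/(-12628) = 7103/36264 + 0*(-1/12628) = 7103/36264 + 0 = 7103/36264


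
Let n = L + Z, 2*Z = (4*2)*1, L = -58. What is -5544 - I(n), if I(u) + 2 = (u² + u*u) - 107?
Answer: -11267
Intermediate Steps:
Z = 4 (Z = ((4*2)*1)/2 = (8*1)/2 = (½)*8 = 4)
n = -54 (n = -58 + 4 = -54)
I(u) = -109 + 2*u² (I(u) = -2 + ((u² + u*u) - 107) = -2 + ((u² + u²) - 107) = -2 + (2*u² - 107) = -2 + (-107 + 2*u²) = -109 + 2*u²)
-5544 - I(n) = -5544 - (-109 + 2*(-54)²) = -5544 - (-109 + 2*2916) = -5544 - (-109 + 5832) = -5544 - 1*5723 = -5544 - 5723 = -11267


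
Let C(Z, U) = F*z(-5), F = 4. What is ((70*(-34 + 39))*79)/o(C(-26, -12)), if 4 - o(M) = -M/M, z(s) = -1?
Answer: 5530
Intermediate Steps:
C(Z, U) = -4 (C(Z, U) = 4*(-1) = -4)
o(M) = 5 (o(M) = 4 - (-1)*M/M = 4 - (-1) = 4 - 1*(-1) = 4 + 1 = 5)
((70*(-34 + 39))*79)/o(C(-26, -12)) = ((70*(-34 + 39))*79)/5 = ((70*5)*79)*(⅕) = (350*79)*(⅕) = 27650*(⅕) = 5530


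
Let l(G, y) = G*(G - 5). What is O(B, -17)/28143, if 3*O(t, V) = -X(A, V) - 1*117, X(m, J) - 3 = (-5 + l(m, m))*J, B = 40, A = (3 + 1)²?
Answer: 929/28143 ≈ 0.033010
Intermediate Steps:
A = 16 (A = 4² = 16)
l(G, y) = G*(-5 + G)
X(m, J) = 3 + J*(-5 + m*(-5 + m)) (X(m, J) = 3 + (-5 + m*(-5 + m))*J = 3 + J*(-5 + m*(-5 + m)))
O(t, V) = -40 - 57*V (O(t, V) = (-(3 - 5*V + V*16*(-5 + 16)) - 1*117)/3 = (-(3 - 5*V + V*16*11) - 117)/3 = (-(3 - 5*V + 176*V) - 117)/3 = (-(3 + 171*V) - 117)/3 = ((-3 - 171*V) - 117)/3 = (-120 - 171*V)/3 = -40 - 57*V)
O(B, -17)/28143 = (-40 - 57*(-17))/28143 = (-40 + 969)*(1/28143) = 929*(1/28143) = 929/28143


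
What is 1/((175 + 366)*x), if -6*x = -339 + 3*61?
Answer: 1/14066 ≈ 7.1093e-5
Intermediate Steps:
x = 26 (x = -(-339 + 3*61)/6 = -(-339 + 183)/6 = -⅙*(-156) = 26)
1/((175 + 366)*x) = 1/((175 + 366)*26) = 1/(541*26) = 1/14066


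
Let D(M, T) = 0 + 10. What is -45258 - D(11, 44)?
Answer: -45268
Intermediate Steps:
D(M, T) = 10
-45258 - D(11, 44) = -45258 - 1*10 = -45258 - 10 = -45268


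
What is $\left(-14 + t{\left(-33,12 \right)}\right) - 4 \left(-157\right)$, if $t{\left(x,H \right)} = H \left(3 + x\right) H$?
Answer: $-3706$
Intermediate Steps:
$t{\left(x,H \right)} = H^{2} \left(3 + x\right)$
$\left(-14 + t{\left(-33,12 \right)}\right) - 4 \left(-157\right) = \left(-14 + 12^{2} \left(3 - 33\right)\right) - 4 \left(-157\right) = \left(-14 + 144 \left(-30\right)\right) - -628 = \left(-14 - 4320\right) + 628 = -4334 + 628 = -3706$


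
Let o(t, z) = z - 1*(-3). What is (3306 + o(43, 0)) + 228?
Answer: 3537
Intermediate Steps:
o(t, z) = 3 + z (o(t, z) = z + 3 = 3 + z)
(3306 + o(43, 0)) + 228 = (3306 + (3 + 0)) + 228 = (3306 + 3) + 228 = 3309 + 228 = 3537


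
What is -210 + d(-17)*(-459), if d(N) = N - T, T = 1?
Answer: 8052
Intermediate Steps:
d(N) = -1 + N (d(N) = N - 1*1 = N - 1 = -1 + N)
-210 + d(-17)*(-459) = -210 + (-1 - 17)*(-459) = -210 - 18*(-459) = -210 + 8262 = 8052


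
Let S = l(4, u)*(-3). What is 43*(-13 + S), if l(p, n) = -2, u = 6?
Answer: -301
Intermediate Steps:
S = 6 (S = -2*(-3) = 6)
43*(-13 + S) = 43*(-13 + 6) = 43*(-7) = -301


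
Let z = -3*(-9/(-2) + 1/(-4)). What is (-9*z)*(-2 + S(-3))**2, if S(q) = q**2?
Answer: 22491/4 ≈ 5622.8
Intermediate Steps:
z = -51/4 (z = -3*(-9*(-1/2) + 1*(-1/4)) = -3*(9/2 - 1/4) = -3*17/4 = -51/4 ≈ -12.750)
(-9*z)*(-2 + S(-3))**2 = (-9*(-51/4))*(-2 + (-3)**2)**2 = 459*(-2 + 9)**2/4 = (459/4)*7**2 = (459/4)*49 = 22491/4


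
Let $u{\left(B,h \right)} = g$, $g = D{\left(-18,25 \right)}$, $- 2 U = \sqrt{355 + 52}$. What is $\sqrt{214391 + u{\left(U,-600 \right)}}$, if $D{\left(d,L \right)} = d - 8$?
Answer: $\sqrt{214365} \approx 463.0$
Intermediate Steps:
$U = - \frac{\sqrt{407}}{2}$ ($U = - \frac{\sqrt{355 + 52}}{2} = - \frac{\sqrt{407}}{2} \approx -10.087$)
$D{\left(d,L \right)} = -8 + d$
$g = -26$ ($g = -8 - 18 = -26$)
$u{\left(B,h \right)} = -26$
$\sqrt{214391 + u{\left(U,-600 \right)}} = \sqrt{214391 - 26} = \sqrt{214365}$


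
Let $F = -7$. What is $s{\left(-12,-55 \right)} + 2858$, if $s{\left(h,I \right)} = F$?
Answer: $2851$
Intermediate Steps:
$s{\left(h,I \right)} = -7$
$s{\left(-12,-55 \right)} + 2858 = -7 + 2858 = 2851$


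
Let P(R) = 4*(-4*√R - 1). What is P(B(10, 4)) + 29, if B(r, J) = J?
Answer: -7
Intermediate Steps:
P(R) = -4 - 16*√R (P(R) = 4*(-1 - 4*√R) = -4 - 16*√R)
P(B(10, 4)) + 29 = (-4 - 16*√4) + 29 = (-4 - 16*2) + 29 = (-4 - 32) + 29 = -36 + 29 = -7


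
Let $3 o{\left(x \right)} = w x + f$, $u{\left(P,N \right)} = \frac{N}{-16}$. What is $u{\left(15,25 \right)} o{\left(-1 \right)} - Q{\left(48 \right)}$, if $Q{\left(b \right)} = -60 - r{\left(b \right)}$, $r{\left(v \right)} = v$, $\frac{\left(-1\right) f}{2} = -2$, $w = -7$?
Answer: $\frac{4909}{48} \approx 102.27$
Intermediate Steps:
$f = 4$ ($f = \left(-2\right) \left(-2\right) = 4$)
$u{\left(P,N \right)} = - \frac{N}{16}$ ($u{\left(P,N \right)} = N \left(- \frac{1}{16}\right) = - \frac{N}{16}$)
$o{\left(x \right)} = \frac{4}{3} - \frac{7 x}{3}$ ($o{\left(x \right)} = \frac{- 7 x + 4}{3} = \frac{4 - 7 x}{3} = \frac{4}{3} - \frac{7 x}{3}$)
$Q{\left(b \right)} = -60 - b$
$u{\left(15,25 \right)} o{\left(-1 \right)} - Q{\left(48 \right)} = \left(- \frac{1}{16}\right) 25 \left(\frac{4}{3} - - \frac{7}{3}\right) - \left(-60 - 48\right) = - \frac{25 \left(\frac{4}{3} + \frac{7}{3}\right)}{16} - \left(-60 - 48\right) = \left(- \frac{25}{16}\right) \frac{11}{3} - -108 = - \frac{275}{48} + 108 = \frac{4909}{48}$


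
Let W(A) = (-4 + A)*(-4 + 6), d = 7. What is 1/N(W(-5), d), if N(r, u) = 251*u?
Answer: 1/1757 ≈ 0.00056915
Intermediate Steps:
W(A) = -8 + 2*A (W(A) = (-4 + A)*2 = -8 + 2*A)
1/N(W(-5), d) = 1/(251*7) = 1/1757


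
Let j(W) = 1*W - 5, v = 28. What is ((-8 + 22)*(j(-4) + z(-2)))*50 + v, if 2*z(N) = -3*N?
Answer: -4172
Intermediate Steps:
z(N) = -3*N/2 (z(N) = (-3*N)/2 = -3*N/2)
j(W) = -5 + W (j(W) = W - 5 = -5 + W)
((-8 + 22)*(j(-4) + z(-2)))*50 + v = ((-8 + 22)*((-5 - 4) - 3/2*(-2)))*50 + 28 = (14*(-9 + 3))*50 + 28 = (14*(-6))*50 + 28 = -84*50 + 28 = -4200 + 28 = -4172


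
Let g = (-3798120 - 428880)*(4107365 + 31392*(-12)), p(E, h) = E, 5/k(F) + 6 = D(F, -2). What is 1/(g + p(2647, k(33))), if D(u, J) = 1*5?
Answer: -1/15769504044353 ≈ -6.3414e-14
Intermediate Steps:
D(u, J) = 5
k(F) = -5 (k(F) = 5/(-6 + 5) = 5/(-1) = 5*(-1) = -5)
g = -15769504047000 (g = -4227000*(4107365 - 376704) = -4227000*3730661 = -15769504047000)
1/(g + p(2647, k(33))) = 1/(-15769504047000 + 2647) = 1/(-15769504044353) = -1/15769504044353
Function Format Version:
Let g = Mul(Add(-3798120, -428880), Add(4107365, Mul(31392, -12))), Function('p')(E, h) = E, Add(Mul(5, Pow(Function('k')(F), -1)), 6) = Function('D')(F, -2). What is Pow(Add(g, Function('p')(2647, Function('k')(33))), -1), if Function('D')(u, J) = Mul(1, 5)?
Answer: Rational(-1, 15769504044353) ≈ -6.3414e-14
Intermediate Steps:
Function('D')(u, J) = 5
Function('k')(F) = -5 (Function('k')(F) = Mul(5, Pow(Add(-6, 5), -1)) = Mul(5, Pow(-1, -1)) = Mul(5, -1) = -5)
g = -15769504047000 (g = Mul(-4227000, Add(4107365, -376704)) = Mul(-4227000, 3730661) = -15769504047000)
Pow(Add(g, Function('p')(2647, Function('k')(33))), -1) = Pow(Add(-15769504047000, 2647), -1) = Pow(-15769504044353, -1) = Rational(-1, 15769504044353)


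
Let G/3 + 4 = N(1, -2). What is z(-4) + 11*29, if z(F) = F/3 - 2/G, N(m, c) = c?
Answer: 2860/9 ≈ 317.78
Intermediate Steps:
G = -18 (G = -12 + 3*(-2) = -12 - 6 = -18)
z(F) = 1/9 + F/3 (z(F) = F/3 - 2/(-18) = F*(1/3) - 2*(-1/18) = F/3 + 1/9 = 1/9 + F/3)
z(-4) + 11*29 = (1/9 + (1/3)*(-4)) + 11*29 = (1/9 - 4/3) + 319 = -11/9 + 319 = 2860/9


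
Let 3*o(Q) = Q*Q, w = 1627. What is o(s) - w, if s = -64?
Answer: -785/3 ≈ -261.67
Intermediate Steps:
o(Q) = Q²/3 (o(Q) = (Q*Q)/3 = Q²/3)
o(s) - w = (⅓)*(-64)² - 1*1627 = (⅓)*4096 - 1627 = 4096/3 - 1627 = -785/3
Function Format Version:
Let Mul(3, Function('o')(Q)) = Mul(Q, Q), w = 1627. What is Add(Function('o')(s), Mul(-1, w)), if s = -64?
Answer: Rational(-785, 3) ≈ -261.67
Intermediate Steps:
Function('o')(Q) = Mul(Rational(1, 3), Pow(Q, 2)) (Function('o')(Q) = Mul(Rational(1, 3), Mul(Q, Q)) = Mul(Rational(1, 3), Pow(Q, 2)))
Add(Function('o')(s), Mul(-1, w)) = Add(Mul(Rational(1, 3), Pow(-64, 2)), Mul(-1, 1627)) = Add(Mul(Rational(1, 3), 4096), -1627) = Add(Rational(4096, 3), -1627) = Rational(-785, 3)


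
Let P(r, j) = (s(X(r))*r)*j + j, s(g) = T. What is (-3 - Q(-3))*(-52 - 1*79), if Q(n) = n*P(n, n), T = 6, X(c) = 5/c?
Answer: -19650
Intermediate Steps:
s(g) = 6
P(r, j) = j + 6*j*r (P(r, j) = (6*r)*j + j = 6*j*r + j = j + 6*j*r)
Q(n) = n²*(1 + 6*n) (Q(n) = n*(n*(1 + 6*n)) = n²*(1 + 6*n))
(-3 - Q(-3))*(-52 - 1*79) = (-3 - (-3)²*(1 + 6*(-3)))*(-52 - 1*79) = (-3 - 9*(1 - 18))*(-52 - 79) = (-3 - 9*(-17))*(-131) = (-3 - 1*(-153))*(-131) = (-3 + 153)*(-131) = 150*(-131) = -19650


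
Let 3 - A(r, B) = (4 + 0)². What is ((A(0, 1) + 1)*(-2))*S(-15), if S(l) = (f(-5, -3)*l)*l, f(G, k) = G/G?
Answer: 5400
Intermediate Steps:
A(r, B) = -13 (A(r, B) = 3 - (4 + 0)² = 3 - 1*4² = 3 - 1*16 = 3 - 16 = -13)
f(G, k) = 1
S(l) = l² (S(l) = (1*l)*l = l*l = l²)
((A(0, 1) + 1)*(-2))*S(-15) = ((-13 + 1)*(-2))*(-15)² = -12*(-2)*225 = 24*225 = 5400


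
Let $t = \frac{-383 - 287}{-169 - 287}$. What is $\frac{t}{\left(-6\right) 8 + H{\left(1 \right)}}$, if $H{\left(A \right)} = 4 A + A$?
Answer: $- \frac{335}{9804} \approx -0.03417$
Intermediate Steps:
$H{\left(A \right)} = 5 A$
$t = \frac{335}{228}$ ($t = - \frac{670}{-456} = \left(-670\right) \left(- \frac{1}{456}\right) = \frac{335}{228} \approx 1.4693$)
$\frac{t}{\left(-6\right) 8 + H{\left(1 \right)}} = \frac{335}{228 \left(\left(-6\right) 8 + 5 \cdot 1\right)} = \frac{335}{228 \left(-48 + 5\right)} = \frac{335}{228 \left(-43\right)} = \frac{335}{228} \left(- \frac{1}{43}\right) = - \frac{335}{9804}$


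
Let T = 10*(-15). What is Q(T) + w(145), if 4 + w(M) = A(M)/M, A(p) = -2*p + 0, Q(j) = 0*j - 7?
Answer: -13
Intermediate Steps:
T = -150
Q(j) = -7 (Q(j) = 0 - 7 = -7)
A(p) = -2*p
w(M) = -6 (w(M) = -4 + (-2*M)/M = -4 - 2 = -6)
Q(T) + w(145) = -7 - 6 = -13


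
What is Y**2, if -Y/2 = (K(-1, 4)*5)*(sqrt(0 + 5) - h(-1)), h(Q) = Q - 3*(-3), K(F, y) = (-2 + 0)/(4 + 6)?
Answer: 276 - 64*sqrt(5) ≈ 132.89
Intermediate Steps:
K(F, y) = -1/5 (K(F, y) = -2/10 = -2*1/10 = -1/5)
h(Q) = 9 + Q (h(Q) = Q + 9 = 9 + Q)
Y = -16 + 2*sqrt(5) (Y = -2*(-1/5*5)*(sqrt(0 + 5) - (9 - 1)) = -(-2)*(sqrt(5) - 1*8) = -(-2)*(sqrt(5) - 8) = -(-2)*(-8 + sqrt(5)) = -2*(8 - sqrt(5)) = -16 + 2*sqrt(5) ≈ -11.528)
Y**2 = (-16 + 2*sqrt(5))**2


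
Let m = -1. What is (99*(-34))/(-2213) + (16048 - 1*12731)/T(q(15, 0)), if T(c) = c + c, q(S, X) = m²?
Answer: 7347253/4426 ≈ 1660.0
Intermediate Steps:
q(S, X) = 1 (q(S, X) = (-1)² = 1)
T(c) = 2*c
(99*(-34))/(-2213) + (16048 - 1*12731)/T(q(15, 0)) = (99*(-34))/(-2213) + (16048 - 1*12731)/((2*1)) = -3366*(-1/2213) + (16048 - 12731)/2 = 3366/2213 + 3317*(½) = 3366/2213 + 3317/2 = 7347253/4426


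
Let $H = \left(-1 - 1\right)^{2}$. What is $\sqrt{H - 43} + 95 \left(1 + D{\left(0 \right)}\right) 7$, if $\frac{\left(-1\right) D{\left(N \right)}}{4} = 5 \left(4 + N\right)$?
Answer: $-52535 + i \sqrt{39} \approx -52535.0 + 6.245 i$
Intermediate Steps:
$H = 4$ ($H = \left(-2\right)^{2} = 4$)
$D{\left(N \right)} = -80 - 20 N$ ($D{\left(N \right)} = - 4 \cdot 5 \left(4 + N\right) = - 4 \left(20 + 5 N\right) = -80 - 20 N$)
$\sqrt{H - 43} + 95 \left(1 + D{\left(0 \right)}\right) 7 = \sqrt{4 - 43} + 95 \left(1 - 80\right) 7 = \sqrt{-39} + 95 \left(1 + \left(-80 + 0\right)\right) 7 = i \sqrt{39} + 95 \left(1 - 80\right) 7 = i \sqrt{39} + 95 \left(\left(-79\right) 7\right) = i \sqrt{39} + 95 \left(-553\right) = i \sqrt{39} - 52535 = -52535 + i \sqrt{39}$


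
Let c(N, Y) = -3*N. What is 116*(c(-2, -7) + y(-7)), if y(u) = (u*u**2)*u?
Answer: 279212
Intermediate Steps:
y(u) = u**4 (y(u) = u**3*u = u**4)
116*(c(-2, -7) + y(-7)) = 116*(-3*(-2) + (-7)**4) = 116*(6 + 2401) = 116*2407 = 279212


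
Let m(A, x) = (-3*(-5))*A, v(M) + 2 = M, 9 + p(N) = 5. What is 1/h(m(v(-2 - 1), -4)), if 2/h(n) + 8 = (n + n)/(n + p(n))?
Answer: -241/79 ≈ -3.0506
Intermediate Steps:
p(N) = -4 (p(N) = -9 + 5 = -4)
v(M) = -2 + M
m(A, x) = 15*A
h(n) = 2/(-8 + 2*n/(-4 + n)) (h(n) = 2/(-8 + (n + n)/(n - 4)) = 2/(-8 + (2*n)/(-4 + n)) = 2/(-8 + 2*n/(-4 + n)))
1/h(m(v(-2 - 1), -4)) = 1/((4 - 15*(-2 + (-2 - 1)))/(-16 + 3*(15*(-2 + (-2 - 1))))) = 1/((4 - 15*(-2 - 3))/(-16 + 3*(15*(-2 - 3)))) = 1/((4 - 15*(-5))/(-16 + 3*(15*(-5)))) = 1/((4 - 1*(-75))/(-16 + 3*(-75))) = 1/((4 + 75)/(-16 - 225)) = 1/(79/(-241)) = 1/(-1/241*79) = 1/(-79/241) = -241/79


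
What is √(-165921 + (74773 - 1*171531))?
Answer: I*√262679 ≈ 512.52*I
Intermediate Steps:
√(-165921 + (74773 - 1*171531)) = √(-165921 + (74773 - 171531)) = √(-165921 - 96758) = √(-262679) = I*√262679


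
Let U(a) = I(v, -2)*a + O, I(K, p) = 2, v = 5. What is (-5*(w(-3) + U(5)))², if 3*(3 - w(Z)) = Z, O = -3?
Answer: 3025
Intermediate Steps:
w(Z) = 3 - Z/3
U(a) = -3 + 2*a (U(a) = 2*a - 3 = -3 + 2*a)
(-5*(w(-3) + U(5)))² = (-5*((3 - ⅓*(-3)) + (-3 + 2*5)))² = (-5*((3 + 1) + (-3 + 10)))² = (-5*(4 + 7))² = (-5*11)² = (-55)² = 3025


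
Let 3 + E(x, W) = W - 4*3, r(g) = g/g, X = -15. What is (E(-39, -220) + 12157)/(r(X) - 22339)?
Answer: -1987/3723 ≈ -0.53371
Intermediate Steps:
r(g) = 1
E(x, W) = -15 + W (E(x, W) = -3 + (W - 4*3) = -3 + (W - 12) = -3 + (-12 + W) = -15 + W)
(E(-39, -220) + 12157)/(r(X) - 22339) = ((-15 - 220) + 12157)/(1 - 22339) = (-235 + 12157)/(-22338) = 11922*(-1/22338) = -1987/3723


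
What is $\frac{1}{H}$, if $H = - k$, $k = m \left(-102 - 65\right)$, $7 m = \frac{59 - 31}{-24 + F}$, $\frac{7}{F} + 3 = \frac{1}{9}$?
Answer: $- \frac{687}{17368} \approx -0.039555$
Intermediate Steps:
$F = - \frac{63}{26}$ ($F = \frac{7}{-3 + \frac{1}{9}} = \frac{7}{- \frac{26}{9}} = 7 \left(- \frac{9}{26}\right) = - \frac{63}{26} \approx -2.4231$)
$m = - \frac{104}{687}$ ($m = \frac{\left(59 - 31\right) \frac{1}{-24 - \frac{63}{26}}}{7} = \frac{28 \frac{1}{- \frac{687}{26}}}{7} = \frac{28 \left(- \frac{26}{687}\right)}{7} = \frac{1}{7} \left(- \frac{728}{687}\right) = - \frac{104}{687} \approx -0.15138$)
$k = \frac{17368}{687}$ ($k = - \frac{104 \left(-102 - 65\right)}{687} = \left(- \frac{104}{687}\right) \left(-167\right) = \frac{17368}{687} \approx 25.281$)
$H = - \frac{17368}{687}$ ($H = \left(-1\right) \frac{17368}{687} = - \frac{17368}{687} \approx -25.281$)
$\frac{1}{H} = \frac{1}{- \frac{17368}{687}} = - \frac{687}{17368}$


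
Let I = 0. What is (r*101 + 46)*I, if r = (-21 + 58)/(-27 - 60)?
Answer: 0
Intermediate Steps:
r = -37/87 (r = 37/(-87) = 37*(-1/87) = -37/87 ≈ -0.42529)
(r*101 + 46)*I = (-37/87*101 + 46)*0 = (-3737/87 + 46)*0 = (265/87)*0 = 0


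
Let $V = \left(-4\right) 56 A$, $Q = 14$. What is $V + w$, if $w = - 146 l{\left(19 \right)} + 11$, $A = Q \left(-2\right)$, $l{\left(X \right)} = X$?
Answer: $3509$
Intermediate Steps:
$A = -28$ ($A = 14 \left(-2\right) = -28$)
$V = 6272$ ($V = \left(-4\right) 56 \left(-28\right) = \left(-224\right) \left(-28\right) = 6272$)
$w = -2763$ ($w = \left(-146\right) 19 + 11 = -2774 + 11 = -2763$)
$V + w = 6272 - 2763 = 3509$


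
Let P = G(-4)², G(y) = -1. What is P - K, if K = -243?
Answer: 244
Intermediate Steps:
P = 1 (P = (-1)² = 1)
P - K = 1 - 1*(-243) = 1 + 243 = 244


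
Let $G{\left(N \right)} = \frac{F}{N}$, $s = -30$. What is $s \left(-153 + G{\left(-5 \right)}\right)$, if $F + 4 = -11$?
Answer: $4500$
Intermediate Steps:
$F = -15$ ($F = -4 - 11 = -15$)
$G{\left(N \right)} = - \frac{15}{N}$
$s \left(-153 + G{\left(-5 \right)}\right) = - 30 \left(-153 - \frac{15}{-5}\right) = - 30 \left(-153 - -3\right) = - 30 \left(-153 + 3\right) = \left(-30\right) \left(-150\right) = 4500$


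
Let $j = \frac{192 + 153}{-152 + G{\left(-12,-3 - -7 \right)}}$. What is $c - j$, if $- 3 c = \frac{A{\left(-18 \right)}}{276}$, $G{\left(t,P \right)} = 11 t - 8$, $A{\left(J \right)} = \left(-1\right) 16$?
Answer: $\frac{72583}{60444} \approx 1.2008$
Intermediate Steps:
$A{\left(J \right)} = -16$
$G{\left(t,P \right)} = -8 + 11 t$
$c = \frac{4}{207}$ ($c = - \frac{\left(-16\right) \frac{1}{276}}{3} = \left(- \frac{1}{3}\right) \left(- \frac{4}{69}\right) = \frac{4}{207} \approx 0.019324$)
$j = - \frac{345}{292}$ ($j = \frac{192 + 153}{-152 + \left(-8 + 11 \left(-12\right)\right)} = \frac{345}{-152 - 140} = \frac{345}{-292} = 345 \left(- \frac{1}{292}\right) = - \frac{345}{292} \approx -1.1815$)
$c - j = \frac{4}{207} - - \frac{345}{292} = \frac{4}{207} + \frac{345}{292} = \frac{72583}{60444}$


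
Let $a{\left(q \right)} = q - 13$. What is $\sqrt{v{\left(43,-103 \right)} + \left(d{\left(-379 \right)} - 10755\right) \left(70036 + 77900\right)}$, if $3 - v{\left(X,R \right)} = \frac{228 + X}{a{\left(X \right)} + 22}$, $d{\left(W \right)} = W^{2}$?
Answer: $\frac{\sqrt{13289229346601}}{26} \approx 1.4021 \cdot 10^{5}$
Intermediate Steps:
$a{\left(q \right)} = -13 + q$
$v{\left(X,R \right)} = 3 - \frac{228 + X}{9 + X}$ ($v{\left(X,R \right)} = 3 - \frac{228 + X}{\left(-13 + X\right) + 22} = 3 - \frac{228 + X}{9 + X}$)
$\sqrt{v{\left(43,-103 \right)} + \left(d{\left(-379 \right)} - 10755\right) \left(70036 + 77900\right)} = \sqrt{\frac{-201 + 2 \cdot 43}{9 + 43} + \left(\left(-379\right)^{2} - 10755\right) \left(70036 + 77900\right)} = \sqrt{\frac{-201 + 86}{52} + \left(143641 - 10755\right) 147936} = \sqrt{\frac{1}{52} \left(-115\right) + 132886 \cdot 147936} = \sqrt{- \frac{115}{52} + 19658623296} = \sqrt{\frac{1022248411277}{52}} = \frac{\sqrt{13289229346601}}{26}$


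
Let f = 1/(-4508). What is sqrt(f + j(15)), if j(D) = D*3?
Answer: sqrt(4665757)/322 ≈ 6.7082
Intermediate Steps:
j(D) = 3*D
f = -1/4508 ≈ -0.00022183
sqrt(f + j(15)) = sqrt(-1/4508 + 3*15) = sqrt(-1/4508 + 45) = sqrt(202859/4508) = sqrt(4665757)/322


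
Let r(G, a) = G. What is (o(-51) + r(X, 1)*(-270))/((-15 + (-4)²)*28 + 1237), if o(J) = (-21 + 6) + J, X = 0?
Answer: -6/115 ≈ -0.052174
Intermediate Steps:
o(J) = -15 + J
(o(-51) + r(X, 1)*(-270))/((-15 + (-4)²)*28 + 1237) = ((-15 - 51) + 0*(-270))/((-15 + (-4)²)*28 + 1237) = (-66 + 0)/((-15 + 16)*28 + 1237) = -66/(1*28 + 1237) = -66/(28 + 1237) = -66/1265 = -66*1/1265 = -6/115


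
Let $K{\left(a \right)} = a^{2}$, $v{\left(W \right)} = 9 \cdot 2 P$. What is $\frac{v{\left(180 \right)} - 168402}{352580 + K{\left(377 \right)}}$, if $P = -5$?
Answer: $- \frac{56164}{164903} \approx -0.34059$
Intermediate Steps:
$v{\left(W \right)} = -90$ ($v{\left(W \right)} = 9 \cdot 2 \left(-5\right) = 18 \left(-5\right) = -90$)
$\frac{v{\left(180 \right)} - 168402}{352580 + K{\left(377 \right)}} = \frac{-90 - 168402}{352580 + 377^{2}} = - \frac{168492}{352580 + 142129} = - \frac{168492}{494709} = \left(-168492\right) \frac{1}{494709} = - \frac{56164}{164903}$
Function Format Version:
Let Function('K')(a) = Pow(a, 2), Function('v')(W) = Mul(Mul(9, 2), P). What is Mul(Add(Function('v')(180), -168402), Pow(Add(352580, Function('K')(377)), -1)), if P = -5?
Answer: Rational(-56164, 164903) ≈ -0.34059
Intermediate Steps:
Function('v')(W) = -90 (Function('v')(W) = Mul(Mul(9, 2), -5) = Mul(18, -5) = -90)
Mul(Add(Function('v')(180), -168402), Pow(Add(352580, Function('K')(377)), -1)) = Mul(Add(-90, -168402), Pow(Add(352580, Pow(377, 2)), -1)) = Mul(-168492, Pow(Add(352580, 142129), -1)) = Mul(-168492, Pow(494709, -1)) = Mul(-168492, Rational(1, 494709)) = Rational(-56164, 164903)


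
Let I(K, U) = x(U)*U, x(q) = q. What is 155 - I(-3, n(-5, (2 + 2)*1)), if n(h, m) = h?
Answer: 130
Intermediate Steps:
I(K, U) = U**2 (I(K, U) = U*U = U**2)
155 - I(-3, n(-5, (2 + 2)*1)) = 155 - 1*(-5)**2 = 155 - 1*25 = 155 - 25 = 130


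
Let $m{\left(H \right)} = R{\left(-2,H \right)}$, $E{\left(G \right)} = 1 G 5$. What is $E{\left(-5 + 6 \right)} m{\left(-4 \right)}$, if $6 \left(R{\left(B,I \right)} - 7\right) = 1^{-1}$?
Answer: $\frac{215}{6} \approx 35.833$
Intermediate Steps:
$R{\left(B,I \right)} = \frac{43}{6}$ ($R{\left(B,I \right)} = 7 + \frac{1}{6 \cdot 1} = 7 + \frac{1}{6} \cdot 1 = 7 + \frac{1}{6} = \frac{43}{6}$)
$E{\left(G \right)} = 5 G$ ($E{\left(G \right)} = G 5 = 5 G$)
$m{\left(H \right)} = \frac{43}{6}$
$E{\left(-5 + 6 \right)} m{\left(-4 \right)} = 5 \left(-5 + 6\right) \frac{43}{6} = 5 \cdot 1 \cdot \frac{43}{6} = 5 \cdot \frac{43}{6} = \frac{215}{6}$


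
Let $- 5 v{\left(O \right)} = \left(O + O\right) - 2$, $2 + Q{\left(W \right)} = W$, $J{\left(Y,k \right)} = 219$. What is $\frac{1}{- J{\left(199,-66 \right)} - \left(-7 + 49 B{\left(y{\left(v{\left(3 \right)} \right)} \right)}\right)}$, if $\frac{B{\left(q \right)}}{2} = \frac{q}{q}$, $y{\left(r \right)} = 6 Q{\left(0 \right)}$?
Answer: $- \frac{1}{310} \approx -0.0032258$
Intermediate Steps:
$Q{\left(W \right)} = -2 + W$
$v{\left(O \right)} = \frac{2}{5} - \frac{2 O}{5}$ ($v{\left(O \right)} = - \frac{\left(O + O\right) - 2}{5} = - \frac{2 O - 2}{5} = - \frac{-2 + 2 O}{5} = \frac{2}{5} - \frac{2 O}{5}$)
$y{\left(r \right)} = -12$ ($y{\left(r \right)} = 6 \left(-2 + 0\right) = 6 \left(-2\right) = -12$)
$B{\left(q \right)} = 2$ ($B{\left(q \right)} = 2 \frac{q}{q} = 2 \cdot 1 = 2$)
$\frac{1}{- J{\left(199,-66 \right)} - \left(-7 + 49 B{\left(y{\left(v{\left(3 \right)} \right)} \right)}\right)} = \frac{1}{\left(-1\right) 219 + \left(\left(-49\right) 2 + 7\right)} = \frac{1}{-219 + \left(-98 + 7\right)} = \frac{1}{-219 - 91} = \frac{1}{-310} = - \frac{1}{310}$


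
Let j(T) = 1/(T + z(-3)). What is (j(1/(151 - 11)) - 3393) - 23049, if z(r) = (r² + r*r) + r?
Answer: -55554502/2101 ≈ -26442.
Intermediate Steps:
z(r) = r + 2*r² (z(r) = (r² + r²) + r = 2*r² + r = r + 2*r²)
j(T) = 1/(15 + T) (j(T) = 1/(T - 3*(1 + 2*(-3))) = 1/(T - 3*(1 - 6)) = 1/(T - 3*(-5)) = 1/(T + 15) = 1/(15 + T))
(j(1/(151 - 11)) - 3393) - 23049 = (1/(15 + 1/(151 - 11)) - 3393) - 23049 = (1/(15 + 1/140) - 3393) - 23049 = (1/(2101/140) - 3393) - 23049 = (140/2101 - 3393) - 23049 = -7128553/2101 - 23049 = -55554502/2101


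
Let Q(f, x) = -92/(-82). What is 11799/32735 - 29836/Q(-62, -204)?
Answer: -20021698553/752905 ≈ -26593.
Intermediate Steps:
Q(f, x) = 46/41 (Q(f, x) = -92*(-1/82) = 46/41)
11799/32735 - 29836/Q(-62, -204) = 11799/32735 - 29836/46/41 = 11799*(1/32735) - 29836*41/46 = 11799/32735 - 611638/23 = -20021698553/752905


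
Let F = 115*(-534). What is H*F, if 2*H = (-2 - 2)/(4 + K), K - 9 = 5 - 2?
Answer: 30705/4 ≈ 7676.3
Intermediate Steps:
K = 12 (K = 9 + (5 - 2) = 9 + 3 = 12)
H = -⅛ (H = ((-2 - 2)/(4 + 12))/2 = (-4/16)/2 = (-4*1/16)/2 = (½)*(-¼) = -⅛ ≈ -0.12500)
F = -61410
H*F = -⅛*(-61410) = 30705/4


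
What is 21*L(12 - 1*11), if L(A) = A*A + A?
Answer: 42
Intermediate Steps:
L(A) = A + A² (L(A) = A² + A = A + A²)
21*L(12 - 1*11) = 21*((12 - 1*11)*(1 + (12 - 1*11))) = 21*((12 - 11)*(1 + (12 - 11))) = 21*(1*(1 + 1)) = 21*(1*2) = 21*2 = 42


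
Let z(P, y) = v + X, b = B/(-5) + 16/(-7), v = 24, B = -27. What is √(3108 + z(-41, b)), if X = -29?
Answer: √3103 ≈ 55.705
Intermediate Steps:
b = 109/35 (b = -27/(-5) + 16/(-7) = -27*(-⅕) + 16*(-⅐) = 27/5 - 16/7 = 109/35 ≈ 3.1143)
z(P, y) = -5 (z(P, y) = 24 - 29 = -5)
√(3108 + z(-41, b)) = √(3108 - 5) = √3103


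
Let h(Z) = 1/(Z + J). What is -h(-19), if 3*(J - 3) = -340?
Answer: 3/388 ≈ 0.0077320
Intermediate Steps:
J = -331/3 (J = 3 + (1/3)*(-340) = 3 - 340/3 = -331/3 ≈ -110.33)
h(Z) = 1/(-331/3 + Z) (h(Z) = 1/(Z - 331/3) = 1/(-331/3 + Z))
-h(-19) = -3/(-331 + 3*(-19)) = -3/(-331 - 57) = -3/(-388) = -3*(-1)/388 = -1*(-3/388) = 3/388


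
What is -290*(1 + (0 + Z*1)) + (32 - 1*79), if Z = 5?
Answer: -1787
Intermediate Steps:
-290*(1 + (0 + Z*1)) + (32 - 1*79) = -290*(1 + (0 + 5*1)) + (32 - 1*79) = -290*(1 + (0 + 5)) + (32 - 79) = -290*(1 + 5) - 47 = -290*6 - 47 = -58*30 - 47 = -1740 - 47 = -1787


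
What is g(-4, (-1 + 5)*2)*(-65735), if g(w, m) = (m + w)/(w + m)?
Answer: -65735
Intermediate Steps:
g(w, m) = 1 (g(w, m) = (m + w)/(m + w) = 1)
g(-4, (-1 + 5)*2)*(-65735) = 1*(-65735) = -65735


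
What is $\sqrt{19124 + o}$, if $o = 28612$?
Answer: $6 \sqrt{1326} \approx 218.49$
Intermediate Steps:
$\sqrt{19124 + o} = \sqrt{19124 + 28612} = \sqrt{47736} = 6 \sqrt{1326}$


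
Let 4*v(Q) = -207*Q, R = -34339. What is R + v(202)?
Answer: -89585/2 ≈ -44793.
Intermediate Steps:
v(Q) = -207*Q/4 (v(Q) = (-207*Q)/4 = -207*Q/4)
R + v(202) = -34339 - 207/4*202 = -34339 - 20907/2 = -89585/2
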